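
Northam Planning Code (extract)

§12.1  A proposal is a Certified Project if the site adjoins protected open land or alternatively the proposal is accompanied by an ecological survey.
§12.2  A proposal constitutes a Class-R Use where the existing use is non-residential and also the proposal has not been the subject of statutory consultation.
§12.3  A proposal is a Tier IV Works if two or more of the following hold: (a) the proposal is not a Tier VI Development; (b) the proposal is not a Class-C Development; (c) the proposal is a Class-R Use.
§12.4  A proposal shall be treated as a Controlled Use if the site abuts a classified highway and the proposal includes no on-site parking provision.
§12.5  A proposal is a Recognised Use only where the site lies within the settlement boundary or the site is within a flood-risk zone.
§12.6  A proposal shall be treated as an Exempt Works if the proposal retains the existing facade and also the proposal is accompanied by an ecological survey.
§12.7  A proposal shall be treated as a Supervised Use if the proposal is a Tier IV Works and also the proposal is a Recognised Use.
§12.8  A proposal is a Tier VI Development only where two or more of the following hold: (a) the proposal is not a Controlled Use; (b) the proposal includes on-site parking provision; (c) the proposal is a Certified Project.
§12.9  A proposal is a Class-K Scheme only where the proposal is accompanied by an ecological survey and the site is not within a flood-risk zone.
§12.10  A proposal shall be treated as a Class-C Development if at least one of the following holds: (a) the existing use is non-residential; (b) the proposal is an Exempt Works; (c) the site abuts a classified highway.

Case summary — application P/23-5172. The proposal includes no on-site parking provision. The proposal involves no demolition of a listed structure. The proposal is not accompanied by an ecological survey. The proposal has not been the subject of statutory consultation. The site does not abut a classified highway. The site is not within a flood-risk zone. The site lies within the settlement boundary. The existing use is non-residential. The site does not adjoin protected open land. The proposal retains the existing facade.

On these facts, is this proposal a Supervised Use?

§12.4 — Controlled Use: [the site abuts a classified highway? no] AND [the proposal includes no on-site parking provision? yes] → not satisfied.
§12.1 — Certified Project: [the site adjoins protected open land? no] OR [the proposal is accompanied by an ecological survey? no] → not satisfied.
§12.8 — Tier VI Development: not a Controlled Use (§12.4)? yes; the proposal includes on-site parking provision? no; Certified Project (§12.1)? no — 1 of 3 hold (need ≥2) → not satisfied.
§12.6 — Exempt Works: [the proposal retains the existing facade? yes] AND [the proposal is accompanied by an ecological survey? no] → not satisfied.
§12.10 — Class-C Development: [the existing use is non-residential? yes] OR [Exempt Works (§12.6)? no] OR [the site abuts a classified highway? no] → satisfied.
§12.2 — Class-R Use: [the existing use is non-residential? yes] AND [the proposal has not been the subject of statutory consultation? yes] → satisfied.
§12.3 — Tier IV Works: not a Tier VI Development (§12.8)? yes; not a Class-C Development (§12.10)? no; Class-R Use (§12.2)? yes — 2 of 3 hold (need ≥2) → satisfied.
§12.5 — Recognised Use: [the site lies within the settlement boundary? yes] OR [the site is within a flood-risk zone? no] → satisfied.
§12.7 — Supervised Use: [Tier IV Works (§12.3)? yes] AND [Recognised Use (§12.5)? yes] → satisfied.

Yes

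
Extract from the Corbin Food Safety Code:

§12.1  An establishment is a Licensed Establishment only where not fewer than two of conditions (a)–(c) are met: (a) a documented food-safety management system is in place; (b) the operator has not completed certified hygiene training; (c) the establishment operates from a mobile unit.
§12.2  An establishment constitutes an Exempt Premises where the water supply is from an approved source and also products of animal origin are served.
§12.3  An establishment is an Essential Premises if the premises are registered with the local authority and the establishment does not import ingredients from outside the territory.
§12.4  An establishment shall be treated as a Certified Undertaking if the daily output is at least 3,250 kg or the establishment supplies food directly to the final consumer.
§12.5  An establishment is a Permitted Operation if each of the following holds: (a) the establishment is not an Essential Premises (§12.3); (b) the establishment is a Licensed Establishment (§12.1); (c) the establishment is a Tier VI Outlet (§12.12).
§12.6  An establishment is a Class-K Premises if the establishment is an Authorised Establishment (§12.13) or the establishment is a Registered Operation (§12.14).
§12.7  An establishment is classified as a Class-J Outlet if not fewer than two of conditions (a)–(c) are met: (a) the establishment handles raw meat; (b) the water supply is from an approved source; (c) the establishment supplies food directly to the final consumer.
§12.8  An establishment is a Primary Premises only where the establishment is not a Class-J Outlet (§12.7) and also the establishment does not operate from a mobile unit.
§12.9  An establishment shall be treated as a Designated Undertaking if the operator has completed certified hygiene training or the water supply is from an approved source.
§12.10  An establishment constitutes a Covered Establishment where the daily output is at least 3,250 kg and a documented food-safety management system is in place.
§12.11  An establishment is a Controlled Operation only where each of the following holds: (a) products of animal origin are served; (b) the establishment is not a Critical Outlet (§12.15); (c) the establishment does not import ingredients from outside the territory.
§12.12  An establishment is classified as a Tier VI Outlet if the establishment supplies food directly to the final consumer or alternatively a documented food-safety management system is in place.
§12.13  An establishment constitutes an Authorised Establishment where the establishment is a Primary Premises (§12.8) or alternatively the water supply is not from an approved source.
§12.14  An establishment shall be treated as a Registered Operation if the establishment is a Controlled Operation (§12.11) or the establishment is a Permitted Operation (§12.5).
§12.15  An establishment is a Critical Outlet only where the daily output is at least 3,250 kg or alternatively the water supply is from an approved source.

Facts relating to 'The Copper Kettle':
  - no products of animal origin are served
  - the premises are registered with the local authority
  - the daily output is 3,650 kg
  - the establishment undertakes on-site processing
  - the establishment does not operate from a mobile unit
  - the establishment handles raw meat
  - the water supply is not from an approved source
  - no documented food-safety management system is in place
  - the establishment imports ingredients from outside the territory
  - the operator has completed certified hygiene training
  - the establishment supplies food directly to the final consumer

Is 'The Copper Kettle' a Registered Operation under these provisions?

§12.15 — Critical Outlet: [daily output: 3,650 kg ≥ 3,250 kg? yes] OR [the water supply is from an approved source? no] → satisfied.
§12.11 — Controlled Operation: [products of animal origin are served? no] AND [not a Critical Outlet (§12.15)? no] AND [the establishment does not import ingredients from outside the territory? no] → not satisfied.
§12.3 — Essential Premises: [the premises are registered with the local authority? yes] AND [the establishment does not import ingredients from outside the territory? no] → not satisfied.
§12.1 — Licensed Establishment: a documented food-safety management system is in place? no; the operator has not completed certified hygiene training? no; the establishment operates from a mobile unit? no — 0 of 3 hold (need ≥2) → not satisfied.
§12.12 — Tier VI Outlet: [the establishment supplies food directly to the final consumer? yes] OR [a documented food-safety management system is in place? no] → satisfied.
§12.5 — Permitted Operation: [not an Essential Premises (§12.3)? yes] AND [Licensed Establishment (§12.1)? no] AND [Tier VI Outlet (§12.12)? yes] → not satisfied.
§12.14 — Registered Operation: [Controlled Operation (§12.11)? no] OR [Permitted Operation (§12.5)? no] → not satisfied.

No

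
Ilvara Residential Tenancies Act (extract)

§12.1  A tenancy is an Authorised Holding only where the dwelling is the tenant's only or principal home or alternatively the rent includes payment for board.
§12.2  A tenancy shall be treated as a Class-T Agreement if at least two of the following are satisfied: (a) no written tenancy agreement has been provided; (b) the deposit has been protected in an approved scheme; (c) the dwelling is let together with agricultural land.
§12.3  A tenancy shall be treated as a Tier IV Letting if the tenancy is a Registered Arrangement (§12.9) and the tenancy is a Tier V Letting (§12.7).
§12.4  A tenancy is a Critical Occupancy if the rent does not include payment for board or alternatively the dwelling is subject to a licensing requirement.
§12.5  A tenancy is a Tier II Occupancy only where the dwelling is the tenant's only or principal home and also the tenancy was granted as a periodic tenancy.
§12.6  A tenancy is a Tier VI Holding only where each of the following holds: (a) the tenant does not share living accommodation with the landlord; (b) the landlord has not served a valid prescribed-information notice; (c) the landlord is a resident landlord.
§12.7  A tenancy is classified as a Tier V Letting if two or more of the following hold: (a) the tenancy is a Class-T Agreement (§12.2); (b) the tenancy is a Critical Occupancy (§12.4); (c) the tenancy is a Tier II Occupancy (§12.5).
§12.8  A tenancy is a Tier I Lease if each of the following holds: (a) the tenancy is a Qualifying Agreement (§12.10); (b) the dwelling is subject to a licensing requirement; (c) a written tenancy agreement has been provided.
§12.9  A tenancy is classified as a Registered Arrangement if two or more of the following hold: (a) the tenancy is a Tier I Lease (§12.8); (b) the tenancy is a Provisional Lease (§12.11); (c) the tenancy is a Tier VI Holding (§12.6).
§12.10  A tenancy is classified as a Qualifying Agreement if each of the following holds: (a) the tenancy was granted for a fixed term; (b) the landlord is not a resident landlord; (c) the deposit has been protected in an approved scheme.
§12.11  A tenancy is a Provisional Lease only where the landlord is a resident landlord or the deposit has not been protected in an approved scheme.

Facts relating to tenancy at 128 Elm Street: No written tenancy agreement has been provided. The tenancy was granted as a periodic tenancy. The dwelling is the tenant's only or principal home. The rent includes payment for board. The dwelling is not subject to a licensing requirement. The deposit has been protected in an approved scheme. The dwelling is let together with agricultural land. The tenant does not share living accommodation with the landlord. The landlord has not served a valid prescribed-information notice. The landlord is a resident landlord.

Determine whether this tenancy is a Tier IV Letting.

§12.10 — Qualifying Agreement: [the tenancy was granted for a fixed term? no] AND [the landlord is not a resident landlord? no] AND [the deposit has been protected in an approved scheme? yes] → not satisfied.
§12.8 — Tier I Lease: [Qualifying Agreement (§12.10)? no] AND [the dwelling is subject to a licensing requirement? no] AND [a written tenancy agreement has been provided? no] → not satisfied.
§12.11 — Provisional Lease: [the landlord is a resident landlord? yes] OR [the deposit has not been protected in an approved scheme? no] → satisfied.
§12.6 — Tier VI Holding: [the tenant does not share living accommodation with the landlord? yes] AND [the landlord has not served a valid prescribed-information notice? yes] AND [the landlord is a resident landlord? yes] → satisfied.
§12.9 — Registered Arrangement: Tier I Lease (§12.8)? no; Provisional Lease (§12.11)? yes; Tier VI Holding (§12.6)? yes — 2 of 3 hold (need ≥2) → satisfied.
§12.2 — Class-T Agreement: no written tenancy agreement has been provided? yes; the deposit has been protected in an approved scheme? yes; the dwelling is let together with agricultural land? yes — 3 of 3 hold (need ≥2) → satisfied.
§12.4 — Critical Occupancy: [the rent does not include payment for board? no] OR [the dwelling is subject to a licensing requirement? no] → not satisfied.
§12.5 — Tier II Occupancy: [the dwelling is the tenant's only or principal home? yes] AND [the tenancy was granted as a periodic tenancy? yes] → satisfied.
§12.7 — Tier V Letting: Class-T Agreement (§12.2)? yes; Critical Occupancy (§12.4)? no; Tier II Occupancy (§12.5)? yes — 2 of 3 hold (need ≥2) → satisfied.
§12.3 — Tier IV Letting: [Registered Arrangement (§12.9)? yes] AND [Tier V Letting (§12.7)? yes] → satisfied.

Yes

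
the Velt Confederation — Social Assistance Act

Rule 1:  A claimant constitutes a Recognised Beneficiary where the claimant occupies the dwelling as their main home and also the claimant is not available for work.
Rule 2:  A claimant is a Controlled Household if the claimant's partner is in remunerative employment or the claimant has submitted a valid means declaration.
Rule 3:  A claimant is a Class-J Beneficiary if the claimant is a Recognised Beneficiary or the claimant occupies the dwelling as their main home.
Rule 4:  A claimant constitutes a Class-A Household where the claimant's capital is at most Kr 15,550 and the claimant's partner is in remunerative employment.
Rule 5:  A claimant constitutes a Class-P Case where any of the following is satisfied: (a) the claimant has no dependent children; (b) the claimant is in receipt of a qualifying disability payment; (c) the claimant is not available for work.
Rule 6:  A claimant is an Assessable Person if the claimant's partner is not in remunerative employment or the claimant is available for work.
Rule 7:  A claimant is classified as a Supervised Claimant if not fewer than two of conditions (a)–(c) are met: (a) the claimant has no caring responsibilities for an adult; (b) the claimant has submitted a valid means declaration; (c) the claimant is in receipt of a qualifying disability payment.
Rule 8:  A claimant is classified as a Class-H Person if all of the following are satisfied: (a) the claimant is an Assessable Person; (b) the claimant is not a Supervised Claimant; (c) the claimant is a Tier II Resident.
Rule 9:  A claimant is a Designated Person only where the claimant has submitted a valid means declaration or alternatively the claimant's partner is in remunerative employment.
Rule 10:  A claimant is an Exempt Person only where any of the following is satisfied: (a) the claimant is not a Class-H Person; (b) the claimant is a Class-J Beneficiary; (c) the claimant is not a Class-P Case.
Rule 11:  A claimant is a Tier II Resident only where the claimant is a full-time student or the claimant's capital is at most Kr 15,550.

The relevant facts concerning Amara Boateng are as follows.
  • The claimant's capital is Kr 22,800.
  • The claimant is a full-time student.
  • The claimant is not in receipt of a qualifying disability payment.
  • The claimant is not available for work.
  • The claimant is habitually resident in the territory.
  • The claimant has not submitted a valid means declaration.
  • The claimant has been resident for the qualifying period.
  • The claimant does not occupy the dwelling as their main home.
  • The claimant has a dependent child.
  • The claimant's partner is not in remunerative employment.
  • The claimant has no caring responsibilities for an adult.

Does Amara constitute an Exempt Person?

No

rule 6 — Assessable Person: [the claimant's partner is not in remunerative employment? yes] OR [the claimant is available for work? no] → satisfied.
rule 7 — Supervised Claimant: the claimant has no caring responsibilities for an adult? yes; the claimant has submitted a valid means declaration? no; the claimant is in receipt of a qualifying disability payment? no — 1 of 3 hold (need ≥2) → not satisfied.
rule 11 — Tier II Resident: [the claimant is a full-time student? yes] OR [claimant's capital: Kr 22,800 ≤ Kr 15,550? no] → satisfied.
rule 8 — Class-H Person: [Assessable Person (rule 6)? yes] AND [not a Supervised Claimant (rule 7)? yes] AND [Tier II Resident (rule 11)? yes] → satisfied.
rule 1 — Recognised Beneficiary: [the claimant occupies the dwelling as their main home? no] AND [the claimant is not available for work? yes] → not satisfied.
rule 3 — Class-J Beneficiary: [Recognised Beneficiary (rule 1)? no] OR [the claimant occupies the dwelling as their main home? no] → not satisfied.
rule 5 — Class-P Case: [the claimant has no dependent children? no] OR [the claimant is in receipt of a qualifying disability payment? no] OR [the claimant is not available for work? yes] → satisfied.
rule 10 — Exempt Person: [not a Class-H Person (rule 8)? no] OR [Class-J Beneficiary (rule 3)? no] OR [not a Class-P Case (rule 5)? no] → not satisfied.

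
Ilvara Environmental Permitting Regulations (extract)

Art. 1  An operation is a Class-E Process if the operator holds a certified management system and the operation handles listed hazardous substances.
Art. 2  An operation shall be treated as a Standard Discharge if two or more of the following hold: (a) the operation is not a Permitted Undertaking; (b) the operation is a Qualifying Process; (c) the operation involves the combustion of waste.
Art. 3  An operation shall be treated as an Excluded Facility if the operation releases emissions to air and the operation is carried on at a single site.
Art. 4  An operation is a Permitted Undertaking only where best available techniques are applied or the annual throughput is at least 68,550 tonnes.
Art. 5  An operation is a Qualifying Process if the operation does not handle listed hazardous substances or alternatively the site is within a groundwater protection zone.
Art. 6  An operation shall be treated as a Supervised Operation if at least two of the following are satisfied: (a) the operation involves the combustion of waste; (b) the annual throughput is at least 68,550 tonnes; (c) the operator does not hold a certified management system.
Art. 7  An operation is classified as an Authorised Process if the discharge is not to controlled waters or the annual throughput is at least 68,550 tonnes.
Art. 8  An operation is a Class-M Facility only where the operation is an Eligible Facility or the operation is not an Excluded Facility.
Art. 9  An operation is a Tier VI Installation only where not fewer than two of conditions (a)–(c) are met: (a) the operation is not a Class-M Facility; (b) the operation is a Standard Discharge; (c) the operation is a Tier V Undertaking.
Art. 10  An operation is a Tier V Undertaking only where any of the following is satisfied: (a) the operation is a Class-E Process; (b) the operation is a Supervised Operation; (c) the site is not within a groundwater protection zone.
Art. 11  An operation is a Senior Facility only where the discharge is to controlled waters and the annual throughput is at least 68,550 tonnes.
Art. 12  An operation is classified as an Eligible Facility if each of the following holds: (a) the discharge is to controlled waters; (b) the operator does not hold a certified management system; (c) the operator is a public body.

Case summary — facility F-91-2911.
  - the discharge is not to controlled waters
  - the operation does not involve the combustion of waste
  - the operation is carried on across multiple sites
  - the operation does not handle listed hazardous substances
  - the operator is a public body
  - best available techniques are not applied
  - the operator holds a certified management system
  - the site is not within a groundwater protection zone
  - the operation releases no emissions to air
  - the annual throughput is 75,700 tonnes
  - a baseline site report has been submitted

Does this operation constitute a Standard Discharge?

article 4 — Permitted Undertaking: [best available techniques are applied? no] OR [annual throughput: 75,700 tonnes ≥ 68,550 tonnes? yes] → satisfied.
article 5 — Qualifying Process: [the operation does not handle listed hazardous substances? yes] OR [the site is within a groundwater protection zone? no] → satisfied.
article 2 — Standard Discharge: not a Permitted Undertaking (article 4)? no; Qualifying Process (article 5)? yes; the operation involves the combustion of waste? no — 1 of 3 hold (need ≥2) → not satisfied.

No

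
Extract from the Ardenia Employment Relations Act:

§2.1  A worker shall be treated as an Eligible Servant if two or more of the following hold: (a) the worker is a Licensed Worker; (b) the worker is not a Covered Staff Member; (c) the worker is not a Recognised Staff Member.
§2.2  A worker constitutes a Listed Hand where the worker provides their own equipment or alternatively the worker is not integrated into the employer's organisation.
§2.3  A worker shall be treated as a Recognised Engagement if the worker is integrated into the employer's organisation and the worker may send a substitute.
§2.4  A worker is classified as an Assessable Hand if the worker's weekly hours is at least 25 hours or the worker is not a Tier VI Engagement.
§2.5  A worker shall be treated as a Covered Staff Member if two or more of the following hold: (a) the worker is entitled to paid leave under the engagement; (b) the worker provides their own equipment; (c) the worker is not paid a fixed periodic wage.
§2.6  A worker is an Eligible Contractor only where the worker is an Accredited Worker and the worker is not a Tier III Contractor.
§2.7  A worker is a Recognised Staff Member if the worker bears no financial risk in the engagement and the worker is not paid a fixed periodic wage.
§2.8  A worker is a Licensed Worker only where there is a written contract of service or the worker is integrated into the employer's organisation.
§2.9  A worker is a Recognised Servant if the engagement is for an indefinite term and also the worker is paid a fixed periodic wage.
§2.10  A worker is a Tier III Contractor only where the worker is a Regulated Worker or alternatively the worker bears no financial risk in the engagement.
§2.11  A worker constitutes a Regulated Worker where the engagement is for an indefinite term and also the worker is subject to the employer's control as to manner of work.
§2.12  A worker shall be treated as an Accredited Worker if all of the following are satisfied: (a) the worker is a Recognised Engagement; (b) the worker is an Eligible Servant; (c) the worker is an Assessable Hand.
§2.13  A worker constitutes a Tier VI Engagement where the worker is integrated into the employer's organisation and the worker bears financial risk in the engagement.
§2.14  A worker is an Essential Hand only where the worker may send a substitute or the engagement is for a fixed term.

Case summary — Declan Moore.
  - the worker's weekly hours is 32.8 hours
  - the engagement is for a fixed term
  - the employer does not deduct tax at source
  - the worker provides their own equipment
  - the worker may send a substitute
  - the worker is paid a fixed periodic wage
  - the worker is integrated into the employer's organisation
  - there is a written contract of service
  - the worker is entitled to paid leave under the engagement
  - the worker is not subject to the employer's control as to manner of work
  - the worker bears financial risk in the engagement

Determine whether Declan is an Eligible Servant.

Yes

Under §2.8: there is a written contract of service? yes; or the worker is integrated into the employer's organisation? yes. So the worker is a Licensed Worker.
Under §2.5: the worker is entitled to paid leave under the engagement? yes; the worker provides their own equipment? yes; the worker is not paid a fixed periodic wage? no — 2 of 3 hold (need ≥2) → satisfied.
Under §2.7: the worker bears no financial risk in the engagement? no; and the worker is not paid a fixed periodic wage? no. So the worker is not a Recognised Staff Member.
Under §2.1: Licensed Worker (§2.8)? yes; not a Covered Staff Member (§2.5)? no; not a Recognised Staff Member (§2.7)? yes — 2 of 3 hold (need ≥2) → satisfied.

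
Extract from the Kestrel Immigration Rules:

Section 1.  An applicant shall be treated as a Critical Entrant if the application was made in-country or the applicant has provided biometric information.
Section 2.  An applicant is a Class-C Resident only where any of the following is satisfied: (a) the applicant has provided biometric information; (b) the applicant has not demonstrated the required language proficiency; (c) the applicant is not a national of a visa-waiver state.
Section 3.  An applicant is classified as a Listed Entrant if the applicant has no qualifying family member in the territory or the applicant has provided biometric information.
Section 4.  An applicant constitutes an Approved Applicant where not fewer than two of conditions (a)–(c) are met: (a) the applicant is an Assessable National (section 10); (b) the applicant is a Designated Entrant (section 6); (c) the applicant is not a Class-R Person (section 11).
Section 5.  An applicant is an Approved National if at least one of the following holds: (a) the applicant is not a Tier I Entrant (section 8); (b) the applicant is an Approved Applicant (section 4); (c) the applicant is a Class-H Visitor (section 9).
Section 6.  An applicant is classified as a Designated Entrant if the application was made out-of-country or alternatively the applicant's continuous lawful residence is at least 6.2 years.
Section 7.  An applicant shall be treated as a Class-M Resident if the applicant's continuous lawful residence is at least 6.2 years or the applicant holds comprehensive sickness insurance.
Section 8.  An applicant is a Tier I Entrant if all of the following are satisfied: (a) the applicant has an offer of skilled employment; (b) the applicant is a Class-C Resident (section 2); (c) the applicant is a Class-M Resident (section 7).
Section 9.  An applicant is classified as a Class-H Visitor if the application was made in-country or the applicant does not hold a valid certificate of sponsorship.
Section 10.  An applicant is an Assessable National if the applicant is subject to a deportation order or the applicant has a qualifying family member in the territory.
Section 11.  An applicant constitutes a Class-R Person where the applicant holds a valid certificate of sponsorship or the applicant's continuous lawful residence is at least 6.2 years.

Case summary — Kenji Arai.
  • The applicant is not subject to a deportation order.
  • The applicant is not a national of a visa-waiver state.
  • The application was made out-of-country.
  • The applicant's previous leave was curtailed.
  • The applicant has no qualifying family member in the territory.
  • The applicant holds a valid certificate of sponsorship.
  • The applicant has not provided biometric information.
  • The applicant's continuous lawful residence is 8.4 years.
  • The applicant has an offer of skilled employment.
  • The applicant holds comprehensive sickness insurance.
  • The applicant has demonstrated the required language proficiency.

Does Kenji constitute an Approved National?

No

section 2 — Class-C Resident: [the applicant has provided biometric information? no] OR [the applicant has not demonstrated the required language proficiency? no] OR [the applicant is not a national of a visa-waiver state? yes] → satisfied.
section 7 — Class-M Resident: [applicant's continuous lawful residence: 8.4 years ≥ 6.2 years? yes] OR [the applicant holds comprehensive sickness insurance? yes] → satisfied.
section 8 — Tier I Entrant: [the applicant has an offer of skilled employment? yes] AND [Class-C Resident (section 2)? yes] AND [Class-M Resident (section 7)? yes] → satisfied.
section 10 — Assessable National: [the applicant is subject to a deportation order? no] OR [the applicant has a qualifying family member in the territory? no] → not satisfied.
section 6 — Designated Entrant: [the application was made out-of-country? yes] OR [applicant's continuous lawful residence: 8.4 years ≥ 6.2 years? yes] → satisfied.
section 11 — Class-R Person: [the applicant holds a valid certificate of sponsorship? yes] OR [applicant's continuous lawful residence: 8.4 years ≥ 6.2 years? yes] → satisfied.
section 4 — Approved Applicant: Assessable National (section 10)? no; Designated Entrant (section 6)? yes; not a Class-R Person (section 11)? no — 1 of 3 hold (need ≥2) → not satisfied.
section 9 — Class-H Visitor: [the application was made in-country? no] OR [the applicant does not hold a valid certificate of sponsorship? no] → not satisfied.
section 5 — Approved National: [not a Tier I Entrant (section 8)? no] OR [Approved Applicant (section 4)? no] OR [Class-H Visitor (section 9)? no] → not satisfied.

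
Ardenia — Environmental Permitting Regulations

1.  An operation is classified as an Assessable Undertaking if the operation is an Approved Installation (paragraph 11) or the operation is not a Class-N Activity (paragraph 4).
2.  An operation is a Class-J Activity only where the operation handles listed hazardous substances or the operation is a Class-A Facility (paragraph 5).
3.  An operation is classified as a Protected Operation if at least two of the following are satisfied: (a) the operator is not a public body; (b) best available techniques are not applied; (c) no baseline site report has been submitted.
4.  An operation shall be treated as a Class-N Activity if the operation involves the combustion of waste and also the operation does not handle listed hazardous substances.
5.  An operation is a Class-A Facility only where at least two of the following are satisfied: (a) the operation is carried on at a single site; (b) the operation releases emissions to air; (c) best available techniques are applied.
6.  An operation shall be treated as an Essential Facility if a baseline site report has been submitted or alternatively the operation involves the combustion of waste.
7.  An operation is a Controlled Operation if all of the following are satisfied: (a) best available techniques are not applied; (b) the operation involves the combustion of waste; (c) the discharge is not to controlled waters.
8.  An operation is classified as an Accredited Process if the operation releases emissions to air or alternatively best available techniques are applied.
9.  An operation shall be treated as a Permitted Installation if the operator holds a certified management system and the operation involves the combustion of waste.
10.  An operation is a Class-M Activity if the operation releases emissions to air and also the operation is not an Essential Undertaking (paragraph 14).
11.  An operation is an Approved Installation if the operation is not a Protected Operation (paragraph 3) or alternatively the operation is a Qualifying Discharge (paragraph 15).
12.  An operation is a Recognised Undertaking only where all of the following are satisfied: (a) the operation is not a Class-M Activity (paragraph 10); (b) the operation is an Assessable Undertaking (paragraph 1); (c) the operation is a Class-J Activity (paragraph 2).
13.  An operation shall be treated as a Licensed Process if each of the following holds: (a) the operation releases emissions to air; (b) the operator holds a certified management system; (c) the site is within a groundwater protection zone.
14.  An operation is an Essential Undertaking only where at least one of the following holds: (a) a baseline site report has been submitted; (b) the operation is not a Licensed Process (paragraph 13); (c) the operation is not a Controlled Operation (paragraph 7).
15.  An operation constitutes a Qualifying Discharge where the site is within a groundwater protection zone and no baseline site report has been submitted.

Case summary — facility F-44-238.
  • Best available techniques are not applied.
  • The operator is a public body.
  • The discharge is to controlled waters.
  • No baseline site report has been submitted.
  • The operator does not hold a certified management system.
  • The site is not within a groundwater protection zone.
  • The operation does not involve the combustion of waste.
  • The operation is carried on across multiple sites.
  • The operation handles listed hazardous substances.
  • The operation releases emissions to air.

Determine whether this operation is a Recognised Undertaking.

Yes

paragraph 13 — Licensed Process: [the operation releases emissions to air? yes] AND [the operator holds a certified management system? no] AND [the site is within a groundwater protection zone? no] → not satisfied.
paragraph 7 — Controlled Operation: [best available techniques are not applied? yes] AND [the operation involves the combustion of waste? no] AND [the discharge is not to controlled waters? no] → not satisfied.
paragraph 14 — Essential Undertaking: [a baseline site report has been submitted? no] OR [not a Licensed Process (paragraph 13)? yes] OR [not a Controlled Operation (paragraph 7)? yes] → satisfied.
paragraph 10 — Class-M Activity: [the operation releases emissions to air? yes] AND [not an Essential Undertaking (paragraph 14)? no] → not satisfied.
paragraph 3 — Protected Operation: the operator is not a public body? no; best available techniques are not applied? yes; no baseline site report has been submitted? yes — 2 of 3 hold (need ≥2) → satisfied.
paragraph 15 — Qualifying Discharge: [the site is within a groundwater protection zone? no] AND [no baseline site report has been submitted? yes] → not satisfied.
paragraph 11 — Approved Installation: [not a Protected Operation (paragraph 3)? no] OR [Qualifying Discharge (paragraph 15)? no] → not satisfied.
paragraph 4 — Class-N Activity: [the operation involves the combustion of waste? no] AND [the operation does not handle listed hazardous substances? no] → not satisfied.
paragraph 1 — Assessable Undertaking: [Approved Installation (paragraph 11)? no] OR [not a Class-N Activity (paragraph 4)? yes] → satisfied.
paragraph 5 — Class-A Facility: the operation is carried on at a single site? no; the operation releases emissions to air? yes; best available techniques are applied? no — 1 of 3 hold (need ≥2) → not satisfied.
paragraph 2 — Class-J Activity: [the operation handles listed hazardous substances? yes] OR [Class-A Facility (paragraph 5)? no] → satisfied.
paragraph 12 — Recognised Undertaking: [not a Class-M Activity (paragraph 10)? yes] AND [Assessable Undertaking (paragraph 1)? yes] AND [Class-J Activity (paragraph 2)? yes] → satisfied.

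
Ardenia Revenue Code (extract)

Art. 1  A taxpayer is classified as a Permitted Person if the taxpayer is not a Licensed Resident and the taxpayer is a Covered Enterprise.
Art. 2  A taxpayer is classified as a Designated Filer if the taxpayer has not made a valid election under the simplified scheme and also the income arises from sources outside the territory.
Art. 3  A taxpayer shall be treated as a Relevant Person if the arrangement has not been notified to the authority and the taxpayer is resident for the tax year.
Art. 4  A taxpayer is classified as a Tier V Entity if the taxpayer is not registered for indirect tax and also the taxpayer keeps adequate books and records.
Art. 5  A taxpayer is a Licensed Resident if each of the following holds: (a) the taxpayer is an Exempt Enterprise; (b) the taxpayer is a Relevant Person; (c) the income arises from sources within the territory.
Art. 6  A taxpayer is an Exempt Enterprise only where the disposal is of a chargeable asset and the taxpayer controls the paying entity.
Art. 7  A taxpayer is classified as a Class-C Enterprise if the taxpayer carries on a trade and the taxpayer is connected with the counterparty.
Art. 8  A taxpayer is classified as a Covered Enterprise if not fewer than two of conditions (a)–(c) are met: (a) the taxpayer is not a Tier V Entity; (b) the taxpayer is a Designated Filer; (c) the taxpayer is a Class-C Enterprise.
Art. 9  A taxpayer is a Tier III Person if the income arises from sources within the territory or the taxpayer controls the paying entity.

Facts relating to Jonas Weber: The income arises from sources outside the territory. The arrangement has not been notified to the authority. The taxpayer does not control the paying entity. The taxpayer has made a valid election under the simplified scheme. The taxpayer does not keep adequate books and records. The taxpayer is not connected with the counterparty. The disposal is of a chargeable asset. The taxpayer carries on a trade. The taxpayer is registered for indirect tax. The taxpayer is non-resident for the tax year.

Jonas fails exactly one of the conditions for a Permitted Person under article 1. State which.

article 6 — Exempt Enterprise: [the disposal is of a chargeable asset? yes] AND [the taxpayer controls the paying entity? no] → not satisfied.
article 3 — Relevant Person: [the arrangement has not been notified to the authority? yes] AND [the taxpayer is resident for the tax year? no] → not satisfied.
article 5 — Licensed Resident: [Exempt Enterprise (article 6)? no] AND [Relevant Person (article 3)? no] AND [the income arises from sources within the territory? no] → not satisfied.
article 4 — Tier V Entity: [the taxpayer is not registered for indirect tax? no] AND [the taxpayer keeps adequate books and records? no] → not satisfied.
article 2 — Designated Filer: [the taxpayer has not made a valid election under the simplified scheme? no] AND [the income arises from sources outside the territory? yes] → not satisfied.
article 7 — Class-C Enterprise: [the taxpayer carries on a trade? yes] AND [the taxpayer is connected with the counterparty? no] → not satisfied.
article 8 — Covered Enterprise: not a Tier V Entity (article 4)? yes; Designated Filer (article 2)? no; Class-C Enterprise (article 7)? no — 1 of 3 hold (need ≥2) → not satisfied.
article 1 — Permitted Person: [not a Licensed Resident (article 5)? yes] AND [Covered Enterprise (article 8)? no] → not satisfied.

Covered Enterprise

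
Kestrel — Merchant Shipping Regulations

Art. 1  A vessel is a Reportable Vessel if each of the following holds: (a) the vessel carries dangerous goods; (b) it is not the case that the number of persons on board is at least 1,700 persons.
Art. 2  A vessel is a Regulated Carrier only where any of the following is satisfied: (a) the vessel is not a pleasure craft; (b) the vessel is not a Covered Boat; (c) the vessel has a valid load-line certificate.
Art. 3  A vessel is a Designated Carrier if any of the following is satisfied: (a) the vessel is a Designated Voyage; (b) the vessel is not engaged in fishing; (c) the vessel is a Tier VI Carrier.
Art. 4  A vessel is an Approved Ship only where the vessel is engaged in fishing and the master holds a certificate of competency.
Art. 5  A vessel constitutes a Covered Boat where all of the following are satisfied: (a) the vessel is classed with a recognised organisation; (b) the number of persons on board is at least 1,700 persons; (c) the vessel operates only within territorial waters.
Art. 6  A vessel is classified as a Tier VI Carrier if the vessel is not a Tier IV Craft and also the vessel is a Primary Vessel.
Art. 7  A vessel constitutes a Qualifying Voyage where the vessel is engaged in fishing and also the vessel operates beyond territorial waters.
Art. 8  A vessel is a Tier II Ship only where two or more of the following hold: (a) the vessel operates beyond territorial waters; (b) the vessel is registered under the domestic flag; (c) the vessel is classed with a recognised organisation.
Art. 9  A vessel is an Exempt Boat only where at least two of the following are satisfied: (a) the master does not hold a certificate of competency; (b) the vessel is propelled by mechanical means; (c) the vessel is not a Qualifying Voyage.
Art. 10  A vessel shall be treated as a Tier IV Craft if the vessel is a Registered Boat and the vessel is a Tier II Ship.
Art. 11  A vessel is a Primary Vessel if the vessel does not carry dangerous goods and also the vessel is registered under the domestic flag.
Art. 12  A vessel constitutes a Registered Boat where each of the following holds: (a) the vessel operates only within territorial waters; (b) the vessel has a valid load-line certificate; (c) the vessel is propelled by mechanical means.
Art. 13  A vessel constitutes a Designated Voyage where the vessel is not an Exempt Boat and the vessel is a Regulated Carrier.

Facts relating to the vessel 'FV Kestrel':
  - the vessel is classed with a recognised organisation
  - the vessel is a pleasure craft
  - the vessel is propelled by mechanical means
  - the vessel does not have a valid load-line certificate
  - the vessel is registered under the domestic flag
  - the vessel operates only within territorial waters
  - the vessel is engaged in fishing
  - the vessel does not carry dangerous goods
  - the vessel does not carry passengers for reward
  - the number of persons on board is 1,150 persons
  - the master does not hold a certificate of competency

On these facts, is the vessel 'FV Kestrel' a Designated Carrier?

Yes

Under article 7: the vessel is engaged in fishing? yes; and the vessel operates beyond territorial waters? no. So the vessel is not a Qualifying Voyage.
Under article 9: the master does not hold a certificate of competency? yes; the vessel is propelled by mechanical means? yes; not a Qualifying Voyage (article 7)? yes — 3 of 3 hold (need ≥2) → satisfied.
Under article 5: the vessel is classed with a recognised organisation? yes; and number of persons on board: 1,150 persons ≥ 1,700 persons? no; and the vessel operates only within territorial waters? yes. So the vessel is not a Covered Boat.
Under article 2: the vessel is not a pleasure craft? no; or not a Covered Boat (article 5)? yes; or the vessel has a valid load-line certificate? no. So the vessel is a Regulated Carrier.
Under article 13: not an Exempt Boat (article 9)? no; and Regulated Carrier (article 2)? yes. So the vessel is not a Designated Voyage.
Under article 12: the vessel operates only within territorial waters? yes; and the vessel has a valid load-line certificate? no; and the vessel is propelled by mechanical means? yes. So the vessel is not a Registered Boat.
Under article 8: the vessel operates beyond territorial waters? no; the vessel is registered under the domestic flag? yes; the vessel is classed with a recognised organisation? yes — 2 of 3 hold (need ≥2) → satisfied.
Under article 10: Registered Boat (article 12)? no; and Tier II Ship (article 8)? yes. So the vessel is not a Tier IV Craft.
Under article 11: the vessel does not carry dangerous goods? yes; and the vessel is registered under the domestic flag? yes. So the vessel is a Primary Vessel.
Under article 6: not a Tier IV Craft (article 10)? yes; and Primary Vessel (article 11)? yes. So the vessel is a Tier VI Carrier.
Under article 3: Designated Voyage (article 13)? no; or the vessel is not engaged in fishing? no; or Tier VI Carrier (article 6)? yes. So the vessel is a Designated Carrier.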